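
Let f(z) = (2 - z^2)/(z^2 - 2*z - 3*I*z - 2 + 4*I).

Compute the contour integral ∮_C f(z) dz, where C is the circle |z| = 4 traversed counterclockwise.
By the residue theorem, ∮_C f(z) dz = 2πi · (sum of the residues of f at the poles inside |z| = 4).

The denominator factors as (z - 2 - I)*(z - 2*I), so the singularities of f are simple poles at z = 2 + I, z = 2*I.
  |2 + I|² = 5 < 16 = 4², so this pole is inside the contour.
  |2*I|² = 4 < 16 = 4², so this pole is inside the contour.

With P(z) = 2 - z^2 and Q(z) = z^2 - 2*z - 3*I*z - 2 + 4*I, each pole is simple, so Res(f, z₀) = P(z₀)/Q'(z₀) with Q'(z) = 2*z - 2 - 3*I.
  Res(f, 2 + I) = P(2 + I)/Q'(2 + I) = (-1 - 4*I)/(2 - I) = 2/5 - 9*I/5
  Res(f, 2*I) = P(2*I)/Q'(2*I) = (6)/(-2 + I) = -12/5 - 6*I/5

Sum of residues inside C: -2 - 3*I
∮_C f(z) dz = 2πi · (-2 - 3*I) = pi*(6 - 4*I)

Final answer: pi*(6 - 4*I)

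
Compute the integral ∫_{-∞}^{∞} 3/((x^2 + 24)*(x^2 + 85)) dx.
pi*(-12*sqrt(85) + 85*sqrt(6))/20740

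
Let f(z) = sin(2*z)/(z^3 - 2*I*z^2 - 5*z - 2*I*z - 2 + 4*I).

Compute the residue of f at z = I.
Write f(z) = P(z)/Q(z) with P(z) = sin(2*z) and Q(z) = z^3 - 2*I*z^2 - 5*z - 2*I*z - 2 + 4*I.
The denominator factors as Q(z) = (z + 2)*(z - 2 - I)*(z - I), so z = I is a simple zero of Q and P is analytic there; z = I is therefore a simple pole and
  Res(f, z₀) = P(z₀)/Q'(z₀).

Q'(z) = 3*z^2 - 4*I*z - 5 - 2*I, so Q'(I) = -4 - 2*I.
P(I) = I*sinh(2).

Res(f, I) = (I*sinh(2))/(-4 - 2*I) = (-1/10 - I/5)*sinh(2)

Final answer: (-1/10 - I/5)*sinh(2)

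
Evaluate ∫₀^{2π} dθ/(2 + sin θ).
Call the integral J. The integrand is 2π-periodic and we integrate over a full period, so shifting θ does not change the value (θ → θ + π/2 turns sin θ into cos θ). Hence
  J = ∫₀^{2π} dθ/(2 + cos θ).
Put z = e^{iθ}: then cos θ = (z + 1/z)/2, dθ = dz/(iz), and z runs once counterclockwise around |z| = 1:
  J = ∮_{|z|=1} 1/(2 + (z + 1/z)/2) · dz/(iz) = (2/i) ∮_{|z|=1} dz/(z^2 + 4*z + 1).
The roots of z^2 + 4*z + 1 are z = (-2 ± sqrt(2^2 - 1^2)), with sqrt(3) = sqrt(3); their product is 1, so only z₊ = -2 + sqrt(3) lies inside the unit circle (z₋ = -2 - sqrt(3) lies outside).
z₊ is a simple zero of q(z) = z^2 + 4*z + 1, so Res(1/q, z₊) = 1/q'(z₊) with q'(z) = 2*z + 4; and q'(z₊) = (z₊ - z₋) = 2*sqrt(3).
Therefore J = (2/i) · 2πi · 1/(2*sqrt(3)) = 2*pi/(sqrt(3)) = 2*sqrt(3)*pi/3

Final answer: 2*sqrt(3)*pi/3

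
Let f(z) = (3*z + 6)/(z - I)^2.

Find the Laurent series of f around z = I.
Put w = z - (I), i.e. z = w + I. The denominator is w^2, so it suffices to rewrite the numerator in powers of w.

P(z) = 3*z + 6
P(w + I) = 6 + 3*I + 3*w

Dividing each term by w^2:
  f = (6 + 3*I)/w^2 + 3/w

Substituting back w = z - I:
  f(z) = (6 + 3*I)/(z - I)^2 + 3/(z - I)

The series is finite because the numerator is a polynomial; the negative powers form the principal part, and the coefficient of 1/(z - I) gives Res(f, I) = 3.

Final answer: (6 + 3*I)/(z - I)^2 + 3/(z - I)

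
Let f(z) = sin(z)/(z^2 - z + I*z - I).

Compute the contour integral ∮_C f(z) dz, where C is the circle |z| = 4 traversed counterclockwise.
By the residue theorem, ∮_C f(z) dz = 2πi · (sum of the residues of f at the poles inside |z| = 4).

The denominator factors as (z - 1)*(z + I), so the singularities of f are simple poles at z = 1, z = -I.
  |1|² = 1 < 16 = 4², so this pole is inside the contour.
  |-I|² = 1 < 16 = 4², so this pole is inside the contour.

With P(z) = sin(z) and Q(z) = z^2 - z + I*z - I, each pole is simple, so Res(f, z₀) = P(z₀)/Q'(z₀) with Q'(z) = 2*z - 1 + I.
  Res(f, 1) = P(1)/Q'(1) = (sin(1))/(1 + I) = (1/2 - I/2)*sin(1)
  Res(f, -I) = P(-I)/Q'(-I) = (-I*sinh(1))/(-1 - I) = (1/2 + I/2)*sinh(1)

Sum of residues inside C: (1/2 - I/2)*sin(1) + (1/2 + I/2)*sinh(1)
∮_C f(z) dz = 2πi · ((1/2 - I/2)*sin(1) + (1/2 + I/2)*sinh(1)) = pi*(1 + I)*sin(1) + pi*(-1 + I)*sinh(1)

Final answer: pi*(1 + I)*sin(1) + pi*(-1 + I)*sinh(1)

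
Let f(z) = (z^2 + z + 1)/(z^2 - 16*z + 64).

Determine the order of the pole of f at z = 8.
Factor the denominator:
  z^2 - 16*z + 64 = (z - 8)^2

The numerator P(z) = z^2 + z + 1 has P(8) = 73 ≠ 0, so no factor of (z - 8) cancels.
Near z = 8 we can therefore write f(z) = g(z)/(z - 8)^2 with g analytic at 8 and g(8) ≠ 0 (g is just the numerator).

Hence z = 8 is a pole of order 2.

Final answer: 2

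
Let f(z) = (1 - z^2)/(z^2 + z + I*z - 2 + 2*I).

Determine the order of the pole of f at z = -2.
1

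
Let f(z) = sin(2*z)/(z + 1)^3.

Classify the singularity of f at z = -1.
Write f(z) = g(z)/(z + 1)^3 with g(z) = sin(2*z).
g is entire and g(-1) = -sin(2) ≠ 0, so no factor of (z + 1) cancels: the Laurent expansion of f about z = -1 starts at the power -3, i.e. lim_{z→z₀} (z - z₀)^3 f(z) = -sin(2) is finite and nonzero.
So z = -1 is a pole of order 3.

Final answer: pole of order 3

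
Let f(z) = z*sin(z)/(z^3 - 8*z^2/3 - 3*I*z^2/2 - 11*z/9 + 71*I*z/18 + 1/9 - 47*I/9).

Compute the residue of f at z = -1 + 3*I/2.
Write f(z) = P(z)/Q(z) with P(z) = z*sin(z) and Q(z) = z^3 - 8*z^2/3 - 3*I*z^2/2 - 11*z/9 + 71*I*z/18 + 1/9 - 47*I/9.
The denominator factors as Q(z) = (z - 3 - 2*I/3)*(z + 1 - 3*I/2)*(z - 2/3 + 2*I/3), so z = -1 + 3*I/2 is a simple zero of Q and P is analytic there; z = -1 + 3*I/2 is therefore a simple pole and
  Res(f, z₀) = P(z₀)/Q'(z₀).

Q'(z) = 3*z^2 - 16*z/3 - 3*I*z - 11/9 + 71*I/18, so Q'(-1 + 3*I/2) = 175/36 - 181*I/18.
P(-1 + 3*I/2) = (1 - 3*I/2)*sin(1 - 3*I/2).

Res(f, -1 + 3*I/2) = ((1 - 3*I/2)*sin(1 - 3*I/2))/(175/36 - 181*I/18) = (25848/161669 + 3582*I/161669)*sin(1 - 3*I/2)

Final answer: (25848/161669 + 3582*I/161669)*sin(1 - 3*I/2)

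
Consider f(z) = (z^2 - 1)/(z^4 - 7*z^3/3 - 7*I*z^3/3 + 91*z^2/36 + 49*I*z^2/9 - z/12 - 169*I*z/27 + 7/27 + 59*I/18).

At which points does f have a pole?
The singularities of f are the zeros of the denominator. Factoring,
  z^4 - 7*z^3/3 - 7*I*z^3/3 + 91*z^2/36 + 49*I*z^2/9 - z/12 - 169*I*z/27 + 7/27 + 59*I/18 = (z - 2/3 + I/2)*(z - 1 + 2*I/3)*(z - 2/3 - 3*I/2)*(z - 2*I)
so the candidates are z = 2/3 - I/2, z = 1 - 2*I/3, z = 2/3 + 3*I/2, z = 2*I.

Check the numerator P(z) = z^2 - 1 at each one:
  P(2/3 - I/2) = -29/36 - 2*I/3 ≠ 0, so z = 2/3 - I/2 is a (simple) pole.
  P(1 - 2*I/3) = -4/9 - 4*I/3 ≠ 0, so z = 1 - 2*I/3 is a (simple) pole.
  P(2/3 + 3*I/2) = -101/36 + 2*I ≠ 0, so z = 2/3 + 3*I/2 is a (simple) pole.
  P(2*I) = -5 ≠ 0, so z = 2*I is a (simple) pole.

Poles of f: {2*I, 2/3 - I/2, 2/3 + 3*I/2, 1 - 2*I/3}

Final answer: {2*I, 2/3 - I/2, 2/3 + 3*I/2, 1 - 2*I/3}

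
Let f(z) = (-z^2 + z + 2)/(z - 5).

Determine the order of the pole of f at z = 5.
1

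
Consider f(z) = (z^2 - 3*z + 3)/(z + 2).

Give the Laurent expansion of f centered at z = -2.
13/(z + 2) - 7 + (z + 2)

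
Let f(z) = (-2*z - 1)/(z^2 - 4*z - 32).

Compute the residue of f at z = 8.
Write f(z) = P(z)/Q(z) with P(z) = -2*z - 1 and Q(z) = z^2 - 4*z - 32.
The denominator factors as Q(z) = (z - 8)*(z + 4), so z = 8 is a simple zero of Q and P is analytic there; z = 8 is therefore a simple pole and
  Res(f, z₀) = P(z₀)/Q'(z₀).

Q'(z) = 2*z - 4, so Q'(8) = 12.
P(8) = -17.

Res(f, 8) = (-17)/(12) = -17/12

Final answer: -17/12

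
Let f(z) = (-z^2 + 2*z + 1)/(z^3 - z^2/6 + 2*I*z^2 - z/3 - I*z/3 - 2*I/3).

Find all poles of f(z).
The singularities of f are the zeros of the denominator. Factoring,
  z^3 - z^2/6 + 2*I*z^2 - z/3 - I*z/3 - 2*I/3 = (z + 1/2)*(z - 2/3)*(z + 2*I)
so the candidates are z = -1/2, z = 2/3, z = -2*I.

Check the numerator P(z) = -z^2 + 2*z + 1 at each one:
  P(-1/2) = -1/4 ≠ 0, so z = -1/2 is a (simple) pole.
  P(2/3) = 17/9 ≠ 0, so z = 2/3 is a (simple) pole.
  P(-2*I) = 5 - 4*I ≠ 0, so z = -2*I is a (simple) pole.

Poles of f: {-1/2, -2*I, 2/3}

Final answer: {-1/2, -2*I, 2/3}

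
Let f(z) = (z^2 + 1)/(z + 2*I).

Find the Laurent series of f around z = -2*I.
Put w = z - (-2*I), i.e. z = w - 2*I. The denominator is w, so it suffices to rewrite the numerator in powers of w.

P(z) = z^2 + 1
P(w - 2*I) = -3 - 4*I*w + w^2

Dividing each term by w:
  f = -3/w - 4*I + w

Substituting back w = z + 2*I:
  f(z) = -3/(z + 2*I) - 4*I + (z + 2*I)

The series is finite because the numerator is a polynomial; the negative powers form the principal part, and the coefficient of 1/(z + 2*I) gives Res(f, -2*I) = -3.

Final answer: -3/(z + 2*I) - 4*I + (z + 2*I)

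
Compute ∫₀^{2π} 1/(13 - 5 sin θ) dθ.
pi/6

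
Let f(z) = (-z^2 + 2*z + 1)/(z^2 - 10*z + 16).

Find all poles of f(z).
The singularities of f are the zeros of the denominator. Factoring,
  z^2 - 10*z + 16 = (z - 2)*(z - 8)
so the candidates are z = 2, z = 8.

Check the numerator P(z) = -z^2 + 2*z + 1 at each one:
  P(2) = 1 ≠ 0, so z = 2 is a (simple) pole.
  P(8) = -47 ≠ 0, so z = 8 is a (simple) pole.

Poles of f: {2, 8}

Final answer: {2, 8}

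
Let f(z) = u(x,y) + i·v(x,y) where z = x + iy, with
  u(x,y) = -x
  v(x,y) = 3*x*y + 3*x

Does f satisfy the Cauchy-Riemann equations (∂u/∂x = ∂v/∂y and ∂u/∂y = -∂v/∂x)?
∂u/∂x = -1
∂v/∂y = 3*x
∂u/∂y = 0
∂v/∂x = 3*y + 3
∂u/∂x ≠ ∂v/∂y and ∂u/∂y ≠ -∂v/∂x; the Cauchy-Riemann equations are not satisfied, so f is not analytic.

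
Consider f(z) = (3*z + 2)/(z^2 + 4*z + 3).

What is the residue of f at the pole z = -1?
Write f(z) = P(z)/Q(z) with P(z) = 3*z + 2 and Q(z) = z^2 + 4*z + 3.
The denominator factors as Q(z) = (z + 1)*(z + 3), so z = -1 is a simple zero of Q and P is analytic there; z = -1 is therefore a simple pole and
  Res(f, z₀) = P(z₀)/Q'(z₀).

Q'(z) = 2*z + 4, so Q'(-1) = 2.
P(-1) = -1.

Res(f, -1) = (-1)/(2) = -1/2

Final answer: -1/2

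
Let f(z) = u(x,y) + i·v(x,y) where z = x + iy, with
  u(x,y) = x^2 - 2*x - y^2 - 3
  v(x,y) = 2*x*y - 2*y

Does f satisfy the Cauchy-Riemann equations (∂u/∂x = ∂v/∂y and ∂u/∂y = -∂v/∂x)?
∂u/∂x = 2*x - 2
∂v/∂y = 2*x - 2
∂u/∂y = -2*y
∂v/∂x = 2*y
∂u/∂x = ∂v/∂y and ∂u/∂y = -∂v/∂x hold identically; f is analytic.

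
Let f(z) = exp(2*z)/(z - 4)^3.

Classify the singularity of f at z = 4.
Write f(z) = g(z)/(z - 4)^3 with g(z) = exp(2*z).
g is entire and g(4) = exp(8) ≠ 0, so no factor of (z - 4) cancels: the Laurent expansion of f about z = 4 starts at the power -3, i.e. lim_{z→z₀} (z - z₀)^3 f(z) = exp(8) is finite and nonzero.
So z = 4 is a pole of order 3.

Final answer: pole of order 3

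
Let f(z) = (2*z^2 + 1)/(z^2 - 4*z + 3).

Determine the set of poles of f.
{1, 3}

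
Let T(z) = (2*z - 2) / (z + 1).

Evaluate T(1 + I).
Substitute z = 1 + I:
  numerator:   2*(1 + I) - 2 = 2*I
  denominator: (1 + I) + 1 = 2 + I
T(1 + I) = (2*I)/(2 + I); multiplying numerator and denominator by the conjugate 2 - I gives (2 + 4*I)/5 = 2/5 + 4*I/5

Final answer: 2/5 + 4*I/5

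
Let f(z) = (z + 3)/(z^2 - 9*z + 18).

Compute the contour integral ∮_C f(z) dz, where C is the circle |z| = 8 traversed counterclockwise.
2*I*pi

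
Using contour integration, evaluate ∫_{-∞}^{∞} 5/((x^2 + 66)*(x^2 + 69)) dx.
5*pi*(-22*sqrt(69) + 23*sqrt(66))/4554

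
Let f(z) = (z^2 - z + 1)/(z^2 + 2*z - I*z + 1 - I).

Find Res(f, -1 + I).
-3 - 2*I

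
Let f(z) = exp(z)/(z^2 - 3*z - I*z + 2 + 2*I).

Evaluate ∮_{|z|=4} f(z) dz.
By the residue theorem, ∮_C f(z) dz = 2πi · (sum of the residues of f at the poles inside |z| = 4).

The denominator factors as (z - 1 - I)*(z - 2), so the singularities of f are simple poles at z = 1 + I, z = 2.
  |1 + I|² = 2 < 16 = 4², so this pole is inside the contour.
  |2|² = 4 < 16 = 4², so this pole is inside the contour.

With P(z) = exp(z) and Q(z) = z^2 - 3*z - I*z + 2 + 2*I, each pole is simple, so Res(f, z₀) = P(z₀)/Q'(z₀) with Q'(z) = 2*z - 3 - I.
  Res(f, 1 + I) = P(1 + I)/Q'(1 + I) = (exp(1 + I))/(-1 + I) = (-1/2 - I/2)*exp(1 + I)
  Res(f, 2) = P(2)/Q'(2) = (exp(2))/(1 - I) = (1/2 + I/2)*exp(2)

Sum of residues inside C: (-1/2 - I/2)*exp(1 + I) + (1/2 + I/2)*exp(2)
∮_C f(z) dz = 2πi · ((-1/2 - I/2)*exp(1 + I) + (1/2 + I/2)*exp(2)) = pi*(1 - I)*exp(1 + I) + pi*(-1 + I)*exp(2)

Final answer: pi*(1 - I)*exp(1 + I) + pi*(-1 + I)*exp(2)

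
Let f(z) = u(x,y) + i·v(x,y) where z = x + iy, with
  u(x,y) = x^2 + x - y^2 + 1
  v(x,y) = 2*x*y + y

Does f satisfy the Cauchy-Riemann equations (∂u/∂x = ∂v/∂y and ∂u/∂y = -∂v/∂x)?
∂u/∂x = 2*x + 1
∂v/∂y = 2*x + 1
∂u/∂y = -2*y
∂v/∂x = 2*y
∂u/∂x = ∂v/∂y and ∂u/∂y = -∂v/∂x hold identically; f is analytic.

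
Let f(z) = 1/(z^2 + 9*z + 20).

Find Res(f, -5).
-1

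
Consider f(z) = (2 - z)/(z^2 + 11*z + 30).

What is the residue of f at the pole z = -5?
Write f(z) = P(z)/Q(z) with P(z) = 2 - z and Q(z) = z^2 + 11*z + 30.
The denominator factors as Q(z) = (z + 6)*(z + 5), so z = -5 is a simple zero of Q and P is analytic there; z = -5 is therefore a simple pole and
  Res(f, z₀) = P(z₀)/Q'(z₀).

Q'(z) = 2*z + 11, so Q'(-5) = 1.
P(-5) = 7.

Res(f, -5) = (7)/(1) = 7

Final answer: 7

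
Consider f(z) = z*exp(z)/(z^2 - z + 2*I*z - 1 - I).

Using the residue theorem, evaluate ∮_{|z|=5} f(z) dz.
pi*(2 + 2*I)*exp(1 - I) - 2*pi*exp(-I)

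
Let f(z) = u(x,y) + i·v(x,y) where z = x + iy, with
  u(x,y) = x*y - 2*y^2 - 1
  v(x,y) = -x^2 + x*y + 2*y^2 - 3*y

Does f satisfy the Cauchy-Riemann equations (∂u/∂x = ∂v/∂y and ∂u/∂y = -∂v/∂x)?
∂u/∂x = y
∂v/∂y = x + 4*y - 3
∂u/∂y = x - 4*y
∂v/∂x = -2*x + y
∂u/∂x ≠ ∂v/∂y and ∂u/∂y ≠ -∂v/∂x; the Cauchy-Riemann equations are not satisfied, so f is not analytic.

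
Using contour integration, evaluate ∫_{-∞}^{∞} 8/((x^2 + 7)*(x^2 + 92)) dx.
Let f(z) = 8/((z^2 + 7)*(z^2 + 92)). The denominator has no real zeros and deg Q - deg P = 4 ≥ 2, so the integral of f over the upper semicircle |z| = R tends to 0 as R → ∞. Closing the contour in the upper half-plane,
  ∫_{-∞}^{∞} f(x) dx = 2πi · Σ Res(f, z_k)  over the poles with Im z_k > 0.

Zeros of the denominator: z^2 + 7 = 0 gives z = ±sqrt(7)*I; z^2 + 92 = 0 gives z = ±2*sqrt(23)*I.
Upper half-plane: z = 2*sqrt(23)*I, z = sqrt(7)*I (simple).

Each pole is a simple zero of Q(z) = z^4 + 99*z^2 + 644, so Res(f, z₀) = P(z₀)/Q'(z₀) with P(z) = 8, Q'(z) = 4*z^3 + 198*z:
  Res(f, 2*sqrt(23)*I) = (8)/(-340*sqrt(23)*I) = 2*sqrt(23)*I/1955
  Res(f, sqrt(7)*I) = (8)/(170*sqrt(7)*I) = -4*sqrt(7)*I/595

Sum of residues: 2*I*(-46*sqrt(7) + 7*sqrt(23))/13685
∫_{-∞}^{∞} f(x) dx = 2πi · (2*I*(-46*sqrt(7) + 7*sqrt(23))/13685) = 4*pi*(-7*sqrt(23) + 46*sqrt(7))/13685

Final answer: 4*pi*(-7*sqrt(23) + 46*sqrt(7))/13685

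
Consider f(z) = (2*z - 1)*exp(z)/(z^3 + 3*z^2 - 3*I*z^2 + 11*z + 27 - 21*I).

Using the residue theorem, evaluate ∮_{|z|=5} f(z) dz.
By the residue theorem, ∮_C f(z) dz = 2πi · (sum of the residues of f at the poles inside |z| = 5).

The denominator factors as (z + 2 - 3*I)*(z + 3*I)*(z + 1 - 3*I), so the singularities of f are simple poles at z = -2 + 3*I, z = -3*I, z = -1 + 3*I.
  |-2 + 3*I|² = 13 < 25 = 5², so this pole is inside the contour.
  |-3*I|² = 9 < 25 = 5², so this pole is inside the contour.
  |-1 + 3*I|² = 10 < 25 = 5², so this pole is inside the contour.

With P(z) = (2*z - 1)*exp(z) and Q(z) = z^3 + 3*z^2 - 3*I*z^2 + 11*z + 27 - 21*I, each pole is simple, so Res(f, z₀) = P(z₀)/Q'(z₀) with Q'(z) = 3*z^2 + 6*z - 6*I*z + 11.
  Res(f, -2 + 3*I) = P(-2 + 3*I)/Q'(-2 + 3*I) = ((-5 + 6*I)*exp(-2 + 3*I))/(2 - 6*I) = (-23/20 - 9*I/20)*exp(-2 + 3*I)
  Res(f, -3*I) = P(-3*I)/Q'(-3*I) = ((-1 - 6*I)*exp(-3*I))/(-34 - 18*I) = (71/740 + 93*I/740)*exp(-3*I)
  Res(f, -1 + 3*I) = P(-1 + 3*I)/Q'(-1 + 3*I) = ((-3 + 6*I)*exp(-1 + 3*I))/(-1 + 6*I) = (39/37 + 12*I/37)*exp(-1 + 3*I)

Sum of residues inside C: (71/740 + 93*I/740)*exp(-3*I) + (39/37 + 12*I/37)*exp(-1 + 3*I) + (-23/20 - 9*I/20)*exp(-2 + 3*I)
∮_C f(z) dz = 2πi · ((71/740 + 93*I/740)*exp(-3*I) + (39/37 + 12*I/37)*exp(-1 + 3*I) + (-23/20 - 9*I/20)*exp(-2 + 3*I)) = pi*(-24/37 + 78*I/37)*exp(-1 + 3*I) + pi*(-93/370 + 71*I/370)*exp(-3*I) + pi*(9/10 - 23*I/10)*exp(-2 + 3*I)

Final answer: pi*(-24/37 + 78*I/37)*exp(-1 + 3*I) + pi*(-93/370 + 71*I/370)*exp(-3*I) + pi*(9/10 - 23*I/10)*exp(-2 + 3*I)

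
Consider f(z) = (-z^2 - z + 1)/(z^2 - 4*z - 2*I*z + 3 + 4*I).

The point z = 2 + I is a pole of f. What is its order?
2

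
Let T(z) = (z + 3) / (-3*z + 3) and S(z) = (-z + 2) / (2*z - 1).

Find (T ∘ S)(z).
(T ∘ S)(z) = T(S(z)) = ((1)*S(z) + (3))/((-3)*S(z) + (3)). Multiply numerator and denominator by 2*z - 1:
  numerator:   (1)*(-z + 2) + (3)*(2*z - 1) = 5*z - 1
  denominator: (-3)*(-z + 2) + (3)*(2*z - 1) = 9*z - 9
(T ∘ S)(z) = (5*z - 1)/(9*z - 9)

Final answer: (5*z - 1)/(9*z - 9)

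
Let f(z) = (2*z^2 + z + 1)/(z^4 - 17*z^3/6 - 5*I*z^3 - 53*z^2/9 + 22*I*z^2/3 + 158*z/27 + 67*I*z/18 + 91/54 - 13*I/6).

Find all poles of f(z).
{-1/2 + I/3, 1/3 + I, 1 + 2*I/3, 2 + 3*I}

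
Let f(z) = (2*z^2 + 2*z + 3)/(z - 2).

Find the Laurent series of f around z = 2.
Put w = z - (2), i.e. z = w + 2. The denominator is w, so it suffices to rewrite the numerator in powers of w.

P(z) = 2*z^2 + 2*z + 3
P(w + 2) = 15 + 10*w + 2*w^2

Dividing each term by w:
  f = 15/w + 10 + 2*w

Substituting back w = z - 2:
  f(z) = 15/(z - 2) + 10 + 2*(z - 2)

The series is finite because the numerator is a polynomial; the negative powers form the principal part, and the coefficient of 1/(z - 2) gives Res(f, 2) = 15.

Final answer: 15/(z - 2) + 10 + 2*(z - 2)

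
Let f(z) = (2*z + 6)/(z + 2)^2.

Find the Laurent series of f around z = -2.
Put w = z - (-2), i.e. z = w - 2. The denominator is w^2, so it suffices to rewrite the numerator in powers of w.

P(z) = 2*z + 6
P(w - 2) = 2 + 2*w

Dividing each term by w^2:
  f = 2/w^2 + 2/w

Substituting back w = z + 2:
  f(z) = 2/(z + 2)^2 + 2/(z + 2)

The series is finite because the numerator is a polynomial; the negative powers form the principal part, and the coefficient of 1/(z + 2) gives Res(f, -2) = 2.

Final answer: 2/(z + 2)^2 + 2/(z + 2)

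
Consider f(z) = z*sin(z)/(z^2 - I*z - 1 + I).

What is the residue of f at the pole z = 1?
(2/5 + I/5)*sin(1)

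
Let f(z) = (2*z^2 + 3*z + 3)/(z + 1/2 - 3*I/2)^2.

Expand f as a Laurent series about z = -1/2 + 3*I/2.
(-5/2 + 3*I/2)/(z + 1/2 - 3*I/2)^2 + (1 + 6*I)/(z + 1/2 - 3*I/2) + 2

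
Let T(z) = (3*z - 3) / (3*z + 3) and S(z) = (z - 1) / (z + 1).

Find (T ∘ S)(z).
(T ∘ S)(z) = T(S(z)) = ((3)*S(z) + (-3))/((3)*S(z) + (3)). Multiply numerator and denominator by z + 1:
  numerator:   (3)*(z - 1) + (-3)*(z + 1) = -6
  denominator: (3)*(z - 1) + (3)*(z + 1) = 6*z
(T ∘ S)(z) = -6/(6*z) = -1/(z)

Final answer: -1/(z)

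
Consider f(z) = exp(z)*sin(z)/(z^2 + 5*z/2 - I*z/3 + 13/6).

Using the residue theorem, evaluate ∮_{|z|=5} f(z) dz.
By the residue theorem, ∮_C f(z) dz = 2πi · (sum of the residues of f at the poles inside |z| = 5).

The denominator factors as (z + 3/2 - I)*(z + 1 + 2*I/3), so the singularities of f are simple poles at z = -3/2 + I, z = -1 - 2*I/3.
  |-3/2 + I|² = 13/4 < 25 = 5², so this pole is inside the contour.
  |-1 - 2*I/3|² = 13/9 < 25 = 5², so this pole is inside the contour.

With P(z) = exp(z)*sin(z) and Q(z) = z^2 + 5*z/2 - I*z/3 + 13/6, each pole is simple, so Res(f, z₀) = P(z₀)/Q'(z₀) with Q'(z) = 2*z + 5/2 - I/3.
  Res(f, -3/2 + I) = P(-3/2 + I)/Q'(-3/2 + I) = (-exp(-3/2 + I)*sin(3/2 - I))/(-1/2 + 5*I/3) = (18/109 + 60*I/109)*exp(-3/2 + I)*sin(3/2 - I)
  Res(f, -1 - 2*I/3) = P(-1 - 2*I/3)/Q'(-1 - 2*I/3) = (-exp(-1 - 2*I/3)*sin(1 + 2*I/3))/(1/2 - 5*I/3) = (-18/109 - 60*I/109)*exp(-1 - 2*I/3)*sin(1 + 2*I/3)

Sum of residues inside C: (-18/109 - 60*I/109)*exp(-1 - 2*I/3)*sin(1 + 2*I/3) + (18/109 + 60*I/109)*exp(-3/2 + I)*sin(3/2 - I)
∮_C f(z) dz = 2πi · ((-18/109 - 60*I/109)*exp(-1 - 2*I/3)*sin(1 + 2*I/3) + (18/109 + 60*I/109)*exp(-3/2 + I)*sin(3/2 - I)) = pi*(120/109 - 36*I/109)*exp(-1 - 2*I/3)*sin(1 + 2*I/3) + pi*(-120/109 + 36*I/109)*exp(-3/2 + I)*sin(3/2 - I)

Final answer: pi*(120/109 - 36*I/109)*exp(-1 - 2*I/3)*sin(1 + 2*I/3) + pi*(-120/109 + 36*I/109)*exp(-3/2 + I)*sin(3/2 - I)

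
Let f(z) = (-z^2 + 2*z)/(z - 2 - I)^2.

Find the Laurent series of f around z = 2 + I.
Put w = z - (2 + I), i.e. z = w + 2 + I. The denominator is w^2, so it suffices to rewrite the numerator in powers of w.

P(z) = -z^2 + 2*z
P(w + 2 + I) = 1 - 2*I + (-2 - 2*I)*w - w^2

Dividing each term by w^2:
  f = (1 - 2*I)/w^2 + (-2 - 2*I)/w - 1

Substituting back w = z - 2 - I:
  f(z) = (1 - 2*I)/(z - 2 - I)^2 + (-2 - 2*I)/(z - 2 - I) - 1

The series is finite because the numerator is a polynomial; the negative powers form the principal part, and the coefficient of 1/(z - 2 - I) gives Res(f, 2 + I) = -2 - 2*I.

Final answer: (1 - 2*I)/(z - 2 - I)^2 + (-2 - 2*I)/(z - 2 - I) - 1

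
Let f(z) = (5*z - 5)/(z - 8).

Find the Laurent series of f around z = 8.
Put w = z - (8), i.e. z = w + 8. The denominator is w, so it suffices to rewrite the numerator in powers of w.

P(z) = 5*z - 5
P(w + 8) = 35 + 5*w

Dividing each term by w:
  f = 35/w + 5

Substituting back w = z - 8:
  f(z) = 35/(z - 8) + 5

The series is finite because the numerator is a polynomial; the negative powers form the principal part, and the coefficient of 1/(z - 8) gives Res(f, 8) = 35.

Final answer: 35/(z - 8) + 5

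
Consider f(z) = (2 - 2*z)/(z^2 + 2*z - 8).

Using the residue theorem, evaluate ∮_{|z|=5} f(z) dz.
-4*I*pi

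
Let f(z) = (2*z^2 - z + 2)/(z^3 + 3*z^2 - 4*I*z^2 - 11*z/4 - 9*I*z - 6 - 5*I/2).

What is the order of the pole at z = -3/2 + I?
2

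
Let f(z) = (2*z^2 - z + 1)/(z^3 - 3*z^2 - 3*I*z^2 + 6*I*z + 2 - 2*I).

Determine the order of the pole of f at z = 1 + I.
Factor the denominator:
  z^3 - 3*z^2 - 3*I*z^2 + 6*I*z + 2 - 2*I = (z - 1 - I)^3

The numerator P(z) = 2*z^2 - z + 1 has P(1 + I) = 3*I ≠ 0, so no factor of (z - 1 - I) cancels.
Near z = 1 + I we can therefore write f(z) = g(z)/(z - 1 - I)^3 with g analytic at 1 + I and g(1 + I) ≠ 0 (g is just the numerator).

Hence z = 1 + I is a pole of order 3.

Final answer: 3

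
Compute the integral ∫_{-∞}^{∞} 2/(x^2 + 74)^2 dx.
Let f(z) = 2/(z^2 + 74)^2. The denominator has no real zeros and deg Q - deg P = 4 ≥ 2, so the integral of f over the upper semicircle |z| = R tends to 0 as R → ∞. Closing the contour in the upper half-plane,
  ∫_{-∞}^{∞} f(x) dx = 2πi · Σ Res(f, z_k)  over the poles with Im z_k > 0.

Zeros of the denominator: z^2 + 74 = 0 gives z = ±sqrt(74)*I.
Upper half-plane: z = sqrt(74)*I (a pole of order 2).

Write f(z) = g(z)/(z - sqrt(74)*I)^2 with g(z) = 2/(z + sqrt(74)*I)^2. For a double pole, Res(f, z₀) = g'(z₀):
  g'(z) = -4/(z + sqrt(74)*I)^3
  Res(f, sqrt(74)*I) = g'(sqrt(74)*I) = -sqrt(74)*I/10952

∫_{-∞}^{∞} f(x) dx = 2πi · (-sqrt(74)*I/10952) = sqrt(74)*pi/5476

Final answer: sqrt(74)*pi/5476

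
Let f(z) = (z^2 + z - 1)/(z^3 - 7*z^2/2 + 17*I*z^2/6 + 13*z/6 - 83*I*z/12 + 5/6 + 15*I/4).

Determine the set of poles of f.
The singularities of f are the zeros of the denominator. Factoring,
  z^3 - 7*z^2/2 + 17*I*z^2/6 + 13*z/6 - 83*I*z/12 + 5/6 + 15*I/4 = (z - 1 + 2*I)*(z - 1 + I/2)*(z - 3/2 + I/3)
so the candidates are z = 1 - 2*I, z = 1 - I/2, z = 3/2 - I/3.

Check the numerator P(z) = z^2 + z - 1 at each one:
  P(1 - 2*I) = -3 - 6*I ≠ 0, so z = 1 - 2*I is a (simple) pole.
  P(1 - I/2) = 3/4 - 3*I/2 ≠ 0, so z = 1 - I/2 is a (simple) pole.
  P(3/2 - I/3) = 95/36 - 4*I/3 ≠ 0, so z = 3/2 - I/3 is a (simple) pole.

Poles of f: {1 - 2*I, 1 - I/2, 3/2 - I/3}

Final answer: {1 - 2*I, 1 - I/2, 3/2 - I/3}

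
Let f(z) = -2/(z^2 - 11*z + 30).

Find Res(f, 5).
Write f(z) = P(z)/Q(z) with P(z) = -2 and Q(z) = z^2 - 11*z + 30.
The denominator factors as Q(z) = (z - 6)*(z - 5), so z = 5 is a simple zero of Q and P is analytic there; z = 5 is therefore a simple pole and
  Res(f, z₀) = P(z₀)/Q'(z₀).

Q'(z) = 2*z - 11, so Q'(5) = -1.
P(5) = -2.

Res(f, 5) = (-2)/(-1) = 2

Final answer: 2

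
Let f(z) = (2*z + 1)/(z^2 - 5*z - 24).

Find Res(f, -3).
Write f(z) = P(z)/Q(z) with P(z) = 2*z + 1 and Q(z) = z^2 - 5*z - 24.
The denominator factors as Q(z) = (z - 8)*(z + 3), so z = -3 is a simple zero of Q and P is analytic there; z = -3 is therefore a simple pole and
  Res(f, z₀) = P(z₀)/Q'(z₀).

Q'(z) = 2*z - 5, so Q'(-3) = -11.
P(-3) = -5.

Res(f, -3) = (-5)/(-11) = 5/11

Final answer: 5/11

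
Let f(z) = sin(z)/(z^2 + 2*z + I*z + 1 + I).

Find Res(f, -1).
I*sin(1)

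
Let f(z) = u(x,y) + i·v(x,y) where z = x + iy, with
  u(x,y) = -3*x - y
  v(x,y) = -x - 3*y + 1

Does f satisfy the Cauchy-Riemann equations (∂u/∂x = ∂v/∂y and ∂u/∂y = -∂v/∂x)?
∂u/∂x = -3
∂v/∂y = -3
∂u/∂y = -1
∂v/∂x = -1
∂u/∂y ≠ -∂v/∂x; the Cauchy-Riemann equations are not satisfied, so f is not analytic.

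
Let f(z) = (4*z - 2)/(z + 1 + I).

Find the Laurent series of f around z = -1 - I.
Put w = z - (-1 - I), i.e. z = w - 1 - I. The denominator is w, so it suffices to rewrite the numerator in powers of w.

P(z) = 4*z - 2
P(w - 1 - I) = -6 - 4*I + 4*w

Dividing each term by w:
  f = (-6 - 4*I)/w + 4

Substituting back w = z + 1 + I:
  f(z) = (-6 - 4*I)/(z + 1 + I) + 4

The series is finite because the numerator is a polynomial; the negative powers form the principal part, and the coefficient of 1/(z + 1 + I) gives Res(f, -1 - I) = -6 - 4*I.

Final answer: (-6 - 4*I)/(z + 1 + I) + 4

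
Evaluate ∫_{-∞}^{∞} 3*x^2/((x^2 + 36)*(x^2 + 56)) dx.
3*pi*(-3 + sqrt(14))/10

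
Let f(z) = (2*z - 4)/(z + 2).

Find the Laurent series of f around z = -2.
-8/(z + 2) + 2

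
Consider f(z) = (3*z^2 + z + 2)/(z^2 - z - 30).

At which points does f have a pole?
{-5, 6}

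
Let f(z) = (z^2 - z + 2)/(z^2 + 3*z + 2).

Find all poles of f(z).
{-2, -1}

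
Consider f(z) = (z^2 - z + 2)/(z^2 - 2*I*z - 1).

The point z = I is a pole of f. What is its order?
Factor the denominator:
  z^2 - 2*I*z - 1 = (z - I)^2

The numerator P(z) = z^2 - z + 2 has P(I) = 1 - I ≠ 0, so no factor of (z - I) cancels.
Near z = I we can therefore write f(z) = g(z)/(z - I)^2 with g analytic at I and g(I) ≠ 0 (g is just the numerator).

Hence z = I is a pole of order 2.

Final answer: 2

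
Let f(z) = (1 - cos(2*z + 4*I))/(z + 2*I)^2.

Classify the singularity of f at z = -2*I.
Let u = z + 2*I. The argument of cos is 2*z + 4*I = 2u, so
  f = (1 - cos(2u))/u^2 = ((2u)^2/2 - (2u)^4/24 + ...)/u^2 = 2 - (2/3)*u^2 + ...
The Laurent expansion about u = 0 has no negative powers; equivalently lim_{z→-2*I} f(z) = 2 exists and is finite.
So the singularity is removable.

Final answer: removable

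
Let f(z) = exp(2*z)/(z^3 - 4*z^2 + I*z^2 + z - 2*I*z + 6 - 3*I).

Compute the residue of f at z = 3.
Write f(z) = P(z)/Q(z) with P(z) = exp(2*z) and Q(z) = z^3 - 4*z^2 + I*z^2 + z - 2*I*z + 6 - 3*I.
The denominator factors as Q(z) = (z - 2 + I)*(z + 1)*(z - 3), so z = 3 is a simple zero of Q and P is analytic there; z = 3 is therefore a simple pole and
  Res(f, z₀) = P(z₀)/Q'(z₀).

Q'(z) = 3*z^2 - 8*z + 2*I*z + 1 - 2*I, so Q'(3) = 4 + 4*I.
P(3) = exp(6).

Res(f, 3) = (exp(6))/(4 + 4*I) = (1/8 - I/8)*exp(6)

Final answer: (1/8 - I/8)*exp(6)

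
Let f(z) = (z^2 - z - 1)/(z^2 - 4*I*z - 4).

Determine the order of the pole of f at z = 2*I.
2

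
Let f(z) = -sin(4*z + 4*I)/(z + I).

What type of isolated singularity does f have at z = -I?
Let u = z + I. The argument of sin is 4*z + 4*I = 4u, so
  f = -sin(4u)/u = -((4u) - (4u)^3/6 + ...)/u = -4 + (32/3)*u^2 - ...
The Laurent expansion about u = 0 has no negative powers; equivalently lim_{z→-I} f(z) = -4 exists and is finite.
So the singularity is removable.

Final answer: removable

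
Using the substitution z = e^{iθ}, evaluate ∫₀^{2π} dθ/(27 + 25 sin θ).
Call the integral J. The integrand is 2π-periodic and we integrate over a full period, so shifting θ does not change the value (θ → θ + π/2 turns sin θ into cos θ). Hence
  J = ∫₀^{2π} dθ/(27 + 25 cos θ).
Put z = e^{iθ}: then cos θ = (z + 1/z)/2, dθ = dz/(iz), and z runs once counterclockwise around |z| = 1:
  J = ∮_{|z|=1} 1/(27 + 25*(z + 1/z)/2) · dz/(iz) = (2/i) ∮_{|z|=1} dz/(25*z^2 + 54*z + 25).
The roots of 25*z^2 + 54*z + 25 are z = (-27 ± sqrt(27^2 - 25^2))/25, with sqrt(104) = 2*sqrt(26); their product is 1, so only z₊ = -27/25 + 2*sqrt(26)/25 lies inside the unit circle (z₋ = -27/25 - 2*sqrt(26)/25 lies outside).
z₊ is a simple zero of q(z) = 25*z^2 + 54*z + 25, so Res(1/q, z₊) = 1/q'(z₊) with q'(z) = 50*z + 54; and q'(z₊) = 25*(z₊ - z₋) = 4*sqrt(26).
Therefore J = (2/i) · 2πi · 1/(4*sqrt(26)) = 2*pi/(2*sqrt(26)) = sqrt(26)*pi/26

Final answer: sqrt(26)*pi/26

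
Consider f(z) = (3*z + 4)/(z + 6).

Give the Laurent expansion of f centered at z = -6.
-14/(z + 6) + 3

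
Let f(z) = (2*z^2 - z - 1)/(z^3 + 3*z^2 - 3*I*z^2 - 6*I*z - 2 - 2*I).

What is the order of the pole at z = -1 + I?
Factor the denominator:
  z^3 + 3*z^2 - 3*I*z^2 - 6*I*z - 2 - 2*I = (z + 1 - I)^3

The numerator P(z) = 2*z^2 - z - 1 has P(-1 + I) = -5*I ≠ 0, so no factor of (z + 1 - I) cancels.
Near z = -1 + I we can therefore write f(z) = g(z)/(z + 1 - I)^3 with g analytic at -1 + I and g(-1 + I) ≠ 0 (g is just the numerator).

Hence z = -1 + I is a pole of order 3.

Final answer: 3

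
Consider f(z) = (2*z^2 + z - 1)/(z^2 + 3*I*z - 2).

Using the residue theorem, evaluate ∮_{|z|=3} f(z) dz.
By the residue theorem, ∮_C f(z) dz = 2πi · (sum of the residues of f at the poles inside |z| = 3).

The denominator factors as (z + I)*(z + 2*I), so the singularities of f are simple poles at z = -I, z = -2*I.
  |-I|² = 1 < 9 = 3², so this pole is inside the contour.
  |-2*I|² = 4 < 9 = 3², so this pole is inside the contour.

With P(z) = 2*z^2 + z - 1 and Q(z) = z^2 + 3*I*z - 2, each pole is simple, so Res(f, z₀) = P(z₀)/Q'(z₀) with Q'(z) = 2*z + 3*I.
  Res(f, -I) = P(-I)/Q'(-I) = (-3 - I)/(I) = -1 + 3*I
  Res(f, -2*I) = P(-2*I)/Q'(-2*I) = (-9 - 2*I)/(-I) = 2 - 9*I

Sum of residues inside C: 1 - 6*I
∮_C f(z) dz = 2πi · (1 - 6*I) = pi*(12 + 2*I)

Final answer: pi*(12 + 2*I)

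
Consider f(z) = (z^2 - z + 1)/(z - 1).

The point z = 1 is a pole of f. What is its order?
Factor the denominator:
  z - 1 = (z - 1)

The numerator P(z) = z^2 - z + 1 has P(1) = 1 ≠ 0, so no factor of (z - 1) cancels.
Near z = 1 we can therefore write f(z) = g(z)/(z - 1) with g analytic at 1 and g(1) ≠ 0 (g is just the numerator).

Hence z = 1 is a pole of order 1.

Final answer: 1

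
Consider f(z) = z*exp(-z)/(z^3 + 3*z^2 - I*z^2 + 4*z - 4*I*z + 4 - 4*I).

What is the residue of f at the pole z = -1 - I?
Write f(z) = P(z)/Q(z) with P(z) = z*exp(-z) and Q(z) = z^3 + 3*z^2 - I*z^2 + 4*z - 4*I*z + 4 - 4*I.
The denominator factors as Q(z) = (z + 2)*(z - 2*I)*(z + 1 + I), so z = -1 - I is a simple zero of Q and P is analytic there; z = -1 - I is therefore a simple pole and
  Res(f, z₀) = P(z₀)/Q'(z₀).

Q'(z) = 3*z^2 + 6*z - 2*I*z + 4 - 4*I, so Q'(-1 - I) = -4 - 2*I.
P(-1 - I) = (-1 - I)*exp(1 + I).

Res(f, -1 - I) = ((-1 - I)*exp(1 + I))/(-4 - 2*I) = (3/10 + I/10)*exp(1 + I)

Final answer: (3/10 + I/10)*exp(1 + I)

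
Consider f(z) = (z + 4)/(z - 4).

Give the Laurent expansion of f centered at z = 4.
Put w = z - (4), i.e. z = w + 4. The denominator is w, so it suffices to rewrite the numerator in powers of w.

P(z) = z + 4
P(w + 4) = 8 + w

Dividing each term by w:
  f = 8/w + 1

Substituting back w = z - 4:
  f(z) = 8/(z - 4) + 1

The series is finite because the numerator is a polynomial; the negative powers form the principal part, and the coefficient of 1/(z - 4) gives Res(f, 4) = 8.

Final answer: 8/(z - 4) + 1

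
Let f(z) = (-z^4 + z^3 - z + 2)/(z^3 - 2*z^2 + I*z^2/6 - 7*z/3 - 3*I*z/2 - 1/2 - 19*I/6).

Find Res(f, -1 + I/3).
Write f(z) = P(z)/Q(z) with P(z) = -z^4 + z^3 - z + 2 and Q(z) = z^3 - 2*z^2 + I*z^2/6 - 7*z/3 - 3*I*z/2 - 1/2 - 19*I/6.
The denominator factors as Q(z) = (z - 3 - I/2)*(z + 1 - I/3)*(z + I), so z = -1 + I/3 is a simple zero of Q and P is analytic there; z = -1 + I/3 is therefore a simple pole and
  Res(f, z₀) = P(z₀)/Q'(z₀).

Q'(z) = 3*z^2 - 4*z + I*z/3 - 7/3 - 3*I/2, so Q'(-1 + I/3) = 38/9 - 31*I/6.
P(-1 + I/3) = 161/81 + 49*I/27.

Res(f, -1 + I/3) = (161/81 + 49*I/27)/(38/9 - 31*I/6) = -574/25965 + 1162*I/2885

Final answer: -574/25965 + 1162*I/2885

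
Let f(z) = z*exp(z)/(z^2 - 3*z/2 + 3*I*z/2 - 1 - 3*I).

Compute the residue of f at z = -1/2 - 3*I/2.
(7/17 + 6*I/17)*exp(-1/2 - 3*I/2)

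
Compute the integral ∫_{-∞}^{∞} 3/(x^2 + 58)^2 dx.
3*sqrt(58)*pi/6728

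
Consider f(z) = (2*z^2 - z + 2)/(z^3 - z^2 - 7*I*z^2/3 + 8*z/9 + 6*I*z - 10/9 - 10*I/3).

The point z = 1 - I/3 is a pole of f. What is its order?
Factor the denominator:
  z^3 - z^2 - 7*I*z^2/3 + 8*z/9 + 6*I*z - 10/9 - 10*I/3 = (z - 1 + I/3)^2*(z + 1 - 3*I)

The numerator P(z) = 2*z^2 - z + 2 has P(1 - I/3) = 25/9 - I ≠ 0, so no factor of (z - 1 + I/3) cancels.
Near z = 1 - I/3 we can therefore write f(z) = g(z)/(z - 1 + I/3)^2 with g analytic at 1 - I/3 and g(1 - I/3) ≠ 0 (g is the numerator divided by the remaining denominator factors).

Hence z = 1 - I/3 is a pole of order 2.

Final answer: 2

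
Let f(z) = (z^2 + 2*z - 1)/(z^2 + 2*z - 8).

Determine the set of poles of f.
{-4, 2}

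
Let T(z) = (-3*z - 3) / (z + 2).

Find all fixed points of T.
T(z) = z means -3*z - 3 = z*(z + 2), i.e.
  z^2 + 5*z + 3 = 0.
Discriminant: (5)^2 - 4*(1)*(3) = 13, so the roots are real.
  z = (-5 ± sqrt(13))/(2*(1))
Fixed points: {-5/2 - sqrt(13)/2, -5/2 + sqrt(13)/2}

Final answer: {-5/2 - sqrt(13)/2, -5/2 + sqrt(13)/2}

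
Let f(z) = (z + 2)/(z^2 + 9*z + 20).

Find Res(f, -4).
Write f(z) = P(z)/Q(z) with P(z) = z + 2 and Q(z) = z^2 + 9*z + 20.
The denominator factors as Q(z) = (z + 5)*(z + 4), so z = -4 is a simple zero of Q and P is analytic there; z = -4 is therefore a simple pole and
  Res(f, z₀) = P(z₀)/Q'(z₀).

Q'(z) = 2*z + 9, so Q'(-4) = 1.
P(-4) = -2.

Res(f, -4) = (-2)/(1) = -2

Final answer: -2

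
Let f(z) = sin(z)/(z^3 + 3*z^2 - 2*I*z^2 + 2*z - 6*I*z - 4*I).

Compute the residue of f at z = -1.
Write f(z) = P(z)/Q(z) with P(z) = sin(z) and Q(z) = z^3 + 3*z^2 - 2*I*z^2 + 2*z - 6*I*z - 4*I.
The denominator factors as Q(z) = (z - 2*I)*(z + 2)*(z + 1), so z = -1 is a simple zero of Q and P is analytic there; z = -1 is therefore a simple pole and
  Res(f, z₀) = P(z₀)/Q'(z₀).

Q'(z) = 3*z^2 + 6*z - 4*I*z + 2 - 6*I, so Q'(-1) = -1 - 2*I.
P(-1) = -sin(1).

Res(f, -1) = (-sin(1))/(-1 - 2*I) = (1/5 - 2*I/5)*sin(1)

Final answer: (1/5 - 2*I/5)*sin(1)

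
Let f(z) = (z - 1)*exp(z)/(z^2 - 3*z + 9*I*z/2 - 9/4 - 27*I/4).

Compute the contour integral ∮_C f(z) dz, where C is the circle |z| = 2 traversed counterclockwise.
0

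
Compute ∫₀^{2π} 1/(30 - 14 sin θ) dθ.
Call the integral J. The integrand is 2π-periodic and we integrate over a full period, so shifting θ does not change the value (θ → θ + π/2 turns sin θ into cos θ; θ → θ + π flips the sign of the trig term). Hence
  J = ∫₀^{2π} dθ/(30 + 14 cos θ).
Put z = e^{iθ}: then cos θ = (z + 1/z)/2, dθ = dz/(iz), and z runs once counterclockwise around |z| = 1:
  J = ∮_{|z|=1} 1/(30 + 14*(z + 1/z)/2) · dz/(iz) = (2/i) ∮_{|z|=1} dz/(14*z^2 + 60*z + 14).
The roots of 14*z^2 + 60*z + 14 are z = (-30 ± sqrt(30^2 - 14^2))/14, with sqrt(704) = 8*sqrt(11); their product is 1, so only z₊ = -15/7 + 4*sqrt(11)/7 lies inside the unit circle (z₋ = -15/7 - 4*sqrt(11)/7 lies outside).
z₊ is a simple zero of q(z) = 14*z^2 + 60*z + 14, so Res(1/q, z₊) = 1/q'(z₊) with q'(z) = 28*z + 60; and q'(z₊) = 14*(z₊ - z₋) = 16*sqrt(11).
Therefore J = (2/i) · 2πi · 1/(16*sqrt(11)) = 2*pi/(8*sqrt(11)) = sqrt(11)*pi/44

Final answer: sqrt(11)*pi/44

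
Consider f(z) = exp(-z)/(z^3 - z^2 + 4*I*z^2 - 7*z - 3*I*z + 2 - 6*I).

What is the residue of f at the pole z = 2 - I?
Write f(z) = P(z)/Q(z) with P(z) = exp(-z) and Q(z) = z^3 - z^2 + 4*I*z^2 - 7*z - 3*I*z + 2 - 6*I.
The denominator factors as Q(z) = (z - 2 + I)*(z + 1 + I)*(z + 2*I), so z = 2 - I is a simple zero of Q and P is analytic there; z = 2 - I is therefore a simple pole and
  Res(f, z₀) = P(z₀)/Q'(z₀).

Q'(z) = 3*z^2 - 2*z + 8*I*z - 7 - 3*I, so Q'(2 - I) = 6 + 3*I.
P(2 - I) = exp(-2 + I).

Res(f, 2 - I) = (exp(-2 + I))/(6 + 3*I) = (2/15 - I/15)*exp(-2 + I)

Final answer: (2/15 - I/15)*exp(-2 + I)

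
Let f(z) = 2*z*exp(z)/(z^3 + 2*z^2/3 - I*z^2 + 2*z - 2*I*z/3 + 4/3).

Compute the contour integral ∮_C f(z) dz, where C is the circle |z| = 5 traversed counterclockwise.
By the residue theorem, ∮_C f(z) dz = 2πi · (sum of the residues of f at the poles inside |z| = 5).

The denominator factors as (z - 2*I)*(z + I)*(z + 2/3), so the singularities of f are simple poles at z = 2*I, z = -I, z = -2/3.
  |2*I|² = 4 < 25 = 5², so this pole is inside the contour.
  |-I|² = 1 < 25 = 5², so this pole is inside the contour.
  |-2/3|² = 4/9 < 25 = 5², so this pole is inside the contour.

With P(z) = 2*z*exp(z) and Q(z) = z^3 + 2*z^2/3 - I*z^2 + 2*z - 2*I*z/3 + 4/3, each pole is simple, so Res(f, z₀) = P(z₀)/Q'(z₀) with Q'(z) = 3*z^2 + 4*z/3 - 2*I*z + 2 - 2*I/3.
  Res(f, 2*I) = P(2*I)/Q'(2*I) = (4*I*exp(2*I))/(-6 + 2*I) = (1/5 - 3*I/5)*exp(2*I)
  Res(f, -I) = P(-I)/Q'(-I) = (-2*I*exp(-I))/(-3 - 2*I) = (4/13 + 6*I/13)*exp(-I)
  Res(f, -2/3) = P(-2/3)/Q'(-2/3) = (-4*exp(-2/3)/3)/(22/9 + 2*I/3) = (-33/65 + 9*I/65)*exp(-2/3)

Sum of residues inside C: (4/13 + 6*I/13)*exp(-I) + (-33/65 + 9*I/65)*exp(-2/3) + (1/5 - 3*I/5)*exp(2*I)
∮_C f(z) dz = 2πi · ((4/13 + 6*I/13)*exp(-I) + (-33/65 + 9*I/65)*exp(-2/3) + (1/5 - 3*I/5)*exp(2*I)) = pi*(-18/65 - 66*I/65)*exp(-2/3) + pi*(6/5 + 2*I/5)*exp(2*I) + pi*(-12/13 + 8*I/13)*exp(-I)

Final answer: pi*(-18/65 - 66*I/65)*exp(-2/3) + pi*(6/5 + 2*I/5)*exp(2*I) + pi*(-12/13 + 8*I/13)*exp(-I)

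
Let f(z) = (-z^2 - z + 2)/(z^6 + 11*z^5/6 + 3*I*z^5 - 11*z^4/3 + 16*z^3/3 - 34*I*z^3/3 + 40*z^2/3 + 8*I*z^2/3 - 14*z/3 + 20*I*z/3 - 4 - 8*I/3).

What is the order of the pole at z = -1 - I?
Factor the denominator:
  z^6 + 11*z^5/6 + 3*I*z^5 - 11*z^4/3 + 16*z^3/3 - 34*I*z^3/3 + 40*z^2/3 + 8*I*z^2/3 - 14*z/3 + 20*I*z/3 - 4 - 8*I/3 = (z + 1 + I)^4*(z - 3/2 - I)*(z - 2/3)

The numerator P(z) = -z^2 - z + 2 has P(-1 - I) = 3 - I ≠ 0, so no factor of (z + 1 + I) cancels.
Near z = -1 - I we can therefore write f(z) = g(z)/(z + 1 + I)^4 with g analytic at -1 - I and g(-1 - I) ≠ 0 (g is the numerator divided by the remaining denominator factors).

Hence z = -1 - I is a pole of order 4.

Final answer: 4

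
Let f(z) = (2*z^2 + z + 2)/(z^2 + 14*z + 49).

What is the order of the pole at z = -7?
2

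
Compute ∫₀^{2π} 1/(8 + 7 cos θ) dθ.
Let J = ∫₀^{2π} dθ/(8 + 7 cos θ).
Put z = e^{iθ}: then cos θ = (z + 1/z)/2, dθ = dz/(iz), and z runs once counterclockwise around |z| = 1:
  J = ∮_{|z|=1} 1/(8 + 7*(z + 1/z)/2) · dz/(iz) = (2/i) ∮_{|z|=1} dz/(7*z^2 + 16*z + 7).
The roots of 7*z^2 + 16*z + 7 are z = (-8 ± sqrt(8^2 - 7^2))/7, with sqrt(15) = sqrt(15); their product is 1, so only z₊ = -8/7 + sqrt(15)/7 lies inside the unit circle (z₋ = -8/7 - sqrt(15)/7 lies outside).
z₊ is a simple zero of q(z) = 7*z^2 + 16*z + 7, so Res(1/q, z₊) = 1/q'(z₊) with q'(z) = 14*z + 16; and q'(z₊) = 7*(z₊ - z₋) = 2*sqrt(15).
Therefore J = (2/i) · 2πi · 1/(2*sqrt(15)) = 2*pi/(sqrt(15)) = 2*sqrt(15)*pi/15

Final answer: 2*sqrt(15)*pi/15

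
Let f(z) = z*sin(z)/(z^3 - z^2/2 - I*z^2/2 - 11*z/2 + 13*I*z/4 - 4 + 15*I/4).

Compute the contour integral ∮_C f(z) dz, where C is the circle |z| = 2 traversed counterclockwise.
By the residue theorem, ∮_C f(z) dz = 2πi · (sum of the residues of f at the poles inside |z| = 2).

The denominator factors as (z + 3/2 - I)*(z - 3 + I/2)*(z + 1), so the singularities of f are simple poles at z = -3/2 + I, z = 3 - I/2, z = -1.
  |-3/2 + I|² = 13/4 < 4 = 2², so this pole is inside the contour.
  |3 - I/2|² = 37/4 > 4 = 2², so this pole is outside the contour.
  |-1|² = 1 < 4 = 2², so this pole is inside the contour.

With P(z) = z*sin(z) and Q(z) = z^3 - z^2/2 - I*z^2/2 - 11*z/2 + 13*I*z/4 - 4 + 15*I/4, each pole is simple, so Res(f, z₀) = P(z₀)/Q'(z₀) with Q'(z) = 3*z^2 - z - I*z - 11/2 + 13*I/4.
  Res(f, -3/2 + I) = P(-3/2 + I)/Q'(-3/2 + I) = ((3/2 - I)*sin(3/2 - I))/(3/4 - 21*I/4) = (17/75 + 19*I/75)*sin(3/2 - I)
  Res(f, -1) = P(-1)/Q'(-1) = (sin(1))/(-3/2 + 17*I/4) = (-24/325 - 68*I/325)*sin(1)

Sum of residues inside C: (-24/325 - 68*I/325)*sin(1) + (17/75 + 19*I/75)*sin(3/2 - I)
∮_C f(z) dz = 2πi · ((-24/325 - 68*I/325)*sin(1) + (17/75 + 19*I/75)*sin(3/2 - I)) = pi*(136/325 - 48*I/325)*sin(1) + pi*(-38/75 + 34*I/75)*sin(3/2 - I)

Final answer: pi*(136/325 - 48*I/325)*sin(1) + pi*(-38/75 + 34*I/75)*sin(3/2 - I)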